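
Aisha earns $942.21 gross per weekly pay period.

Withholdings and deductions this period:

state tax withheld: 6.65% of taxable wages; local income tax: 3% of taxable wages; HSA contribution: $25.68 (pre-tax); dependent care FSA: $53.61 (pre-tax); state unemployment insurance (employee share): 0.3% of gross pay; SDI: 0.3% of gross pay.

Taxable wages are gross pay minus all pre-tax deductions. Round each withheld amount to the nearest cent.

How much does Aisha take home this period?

HSA contribution: $25.68
Dependent care FSA: $53.61
Pre-tax total = $25.68 + $53.61 = $79.29
Taxable wages = $942.21 − $79.29 = $862.92
Local income tax: $862.92 × 0.03 = $25.89
State tax withheld: $862.92 × 0.0665 = $57.38
State unemployment insurance (employee share): $942.21 × 0.003 = $2.83
SDI: $942.21 × 0.003 = $2.83
Total deductions = $25.68 + $53.61 + $25.89 + $57.38 + $2.83 + $2.83 = $168.22
Net pay = $942.21 − $168.22 = $773.99

$773.99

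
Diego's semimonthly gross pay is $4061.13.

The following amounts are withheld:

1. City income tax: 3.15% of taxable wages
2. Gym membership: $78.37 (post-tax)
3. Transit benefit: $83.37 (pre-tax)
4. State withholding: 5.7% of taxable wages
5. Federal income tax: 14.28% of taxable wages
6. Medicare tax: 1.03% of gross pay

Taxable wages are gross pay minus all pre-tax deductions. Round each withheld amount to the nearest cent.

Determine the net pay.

$2937.51

Transit benefit: $83.37
Taxable wages = $4061.13 − $83.37 = $3977.76
State withholding: $3977.76 × 0.057 = $226.73
Federal income tax: $3977.76 × 0.1428 = $568.02
City income tax: $3977.76 × 0.0315 = $125.30
Medicare tax: $4061.13 × 0.0103 = $41.83
Gym membership: $78.37
Total deductions = $83.37 + $226.73 + $568.02 + $125.30 + $41.83 + $78.37 = $1123.62
Net pay = $4061.13 − $1123.62 = $2937.51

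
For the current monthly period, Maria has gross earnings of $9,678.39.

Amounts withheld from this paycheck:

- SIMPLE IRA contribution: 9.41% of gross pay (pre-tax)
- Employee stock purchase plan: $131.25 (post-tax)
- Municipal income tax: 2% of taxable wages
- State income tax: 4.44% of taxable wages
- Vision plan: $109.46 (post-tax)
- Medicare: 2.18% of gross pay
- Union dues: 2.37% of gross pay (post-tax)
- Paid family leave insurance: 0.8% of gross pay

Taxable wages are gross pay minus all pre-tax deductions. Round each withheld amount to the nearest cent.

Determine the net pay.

SIMPLE IRA contribution: $9,678.39 × 0.0941 = $910.74
Taxable wages = $9,678.39 − $910.74 = $8,767.65
Municipal income tax: $8,767.65 × 0.02 = $175.35
State income tax: $8,767.65 × 0.0444 = $389.28
Paid family leave insurance: $9,678.39 × 0.008 = $77.43
Medicare: $9,678.39 × 0.0218 = $210.99
Employee stock purchase plan: $131.25
Union dues: $9,678.39 × 0.0237 = $229.38
Vision plan: $109.46
Total deductions = $910.74 + $175.35 + $389.28 + $77.43 + $210.99 + $131.25 + $229.38 + $109.46 = $2,233.88
Net pay = $9,678.39 − $2,233.88 = $7,444.51

$7,444.51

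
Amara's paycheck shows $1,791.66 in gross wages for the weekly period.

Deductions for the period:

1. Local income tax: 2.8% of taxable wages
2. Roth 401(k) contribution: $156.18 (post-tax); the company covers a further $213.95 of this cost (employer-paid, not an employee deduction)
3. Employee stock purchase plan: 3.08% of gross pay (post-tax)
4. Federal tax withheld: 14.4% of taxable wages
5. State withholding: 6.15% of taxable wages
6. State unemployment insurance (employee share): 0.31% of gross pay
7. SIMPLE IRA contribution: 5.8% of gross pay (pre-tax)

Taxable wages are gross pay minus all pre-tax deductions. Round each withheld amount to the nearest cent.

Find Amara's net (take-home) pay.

$1,076.74

SIMPLE IRA contribution: $1,791.66 × 0.058 = $103.92
Taxable wages = $1,791.66 − $103.92 = $1,687.74
Federal tax withheld: $1,687.74 × 0.144 = $243.03
State withholding: $1,687.74 × 0.0615 = $103.80
Local income tax: $1,687.74 × 0.028 = $47.26
State unemployment insurance (employee share): $1,791.66 × 0.0031 = $5.55
Roth 401(k) contribution: $156.18
Employee stock purchase plan: $1,791.66 × 0.0308 = $55.18
(Employer's $213.95 toward Roth 401(k) contribution is not withheld from the employee.)
Total deductions = $103.92 + $243.03 + $103.80 + $47.26 + $5.55 + $156.18 + $55.18 = $714.92
Net pay = $1,791.66 − $714.92 = $1,076.74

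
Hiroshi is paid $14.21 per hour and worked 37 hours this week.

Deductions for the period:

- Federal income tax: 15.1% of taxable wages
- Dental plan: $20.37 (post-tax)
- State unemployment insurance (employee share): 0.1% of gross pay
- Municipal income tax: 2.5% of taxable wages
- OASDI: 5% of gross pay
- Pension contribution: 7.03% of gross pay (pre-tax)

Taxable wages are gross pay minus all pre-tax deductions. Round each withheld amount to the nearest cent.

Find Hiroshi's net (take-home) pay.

$355.59

Gross pay: 37 × $14.21 = $525.77
Pension contribution: $525.77 × 0.0703 = $36.96
Taxable wages = $525.77 − $36.96 = $488.81
Federal income tax: $488.81 × 0.151 = $73.81
Municipal income tax: $488.81 × 0.025 = $12.22
OASDI: $525.77 × 0.05 = $26.29
State unemployment insurance (employee share): $525.77 × 0.001 = $0.53
Dental plan: $20.37
Total deductions = $36.96 + $73.81 + $12.22 + $26.29 + $0.53 + $20.37 = $170.18
Net pay = $525.77 − $170.18 = $355.59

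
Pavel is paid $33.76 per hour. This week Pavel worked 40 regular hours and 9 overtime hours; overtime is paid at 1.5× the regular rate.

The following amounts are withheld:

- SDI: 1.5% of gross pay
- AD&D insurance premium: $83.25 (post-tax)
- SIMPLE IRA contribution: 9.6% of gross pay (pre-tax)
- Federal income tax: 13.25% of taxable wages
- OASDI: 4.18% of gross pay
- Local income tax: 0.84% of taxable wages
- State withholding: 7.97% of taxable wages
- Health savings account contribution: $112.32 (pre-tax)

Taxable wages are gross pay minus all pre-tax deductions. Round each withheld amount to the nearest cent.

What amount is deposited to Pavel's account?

Regular pay: 40 × $33.76 = $1,350.40
Overtime pay: 9 × $33.76 × 1.5 = $455.76
Gross pay = $1,350.40 + $455.76 = $1,806.16
SIMPLE IRA contribution: $1,806.16 × 0.096 = $173.39
Health savings account contribution: $112.32
Pre-tax total = $173.39 + $112.32 = $285.71
Taxable wages = $1,806.16 − $285.71 = $1,520.45
State withholding: $1,520.45 × 0.0797 = $121.18
Federal income tax: $1,520.45 × 0.1325 = $201.46
Local income tax: $1,520.45 × 0.0084 = $12.77
OASDI: $1,806.16 × 0.0418 = $75.50
SDI: $1,806.16 × 0.015 = $27.09
AD&D insurance premium: $83.25
Total deductions = $173.39 + $112.32 + $121.18 + $201.46 + $12.77 + $75.50 + $27.09 + $83.25 = $806.96
Net pay = $1,806.16 − $806.96 = $999.20

$999.20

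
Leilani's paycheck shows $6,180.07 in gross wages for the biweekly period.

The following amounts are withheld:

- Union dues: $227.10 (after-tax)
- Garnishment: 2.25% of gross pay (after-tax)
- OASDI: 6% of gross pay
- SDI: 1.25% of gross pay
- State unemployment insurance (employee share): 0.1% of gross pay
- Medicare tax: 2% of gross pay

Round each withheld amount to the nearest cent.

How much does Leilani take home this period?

$5,236.09

SDI: $6,180.07 × 0.0125 = $77.25
State unemployment insurance (employee share): $6,180.07 × 0.001 = $6.18
Medicare tax: $6,180.07 × 0.02 = $123.60
OASDI: $6,180.07 × 0.06 = $370.80
Union dues: $227.10
Garnishment: $6,180.07 × 0.0225 = $139.05
Total deductions = $77.25 + $6.18 + $123.60 + $370.80 + $227.10 + $139.05 = $943.98
Net pay = $6,180.07 − $943.98 = $5,236.09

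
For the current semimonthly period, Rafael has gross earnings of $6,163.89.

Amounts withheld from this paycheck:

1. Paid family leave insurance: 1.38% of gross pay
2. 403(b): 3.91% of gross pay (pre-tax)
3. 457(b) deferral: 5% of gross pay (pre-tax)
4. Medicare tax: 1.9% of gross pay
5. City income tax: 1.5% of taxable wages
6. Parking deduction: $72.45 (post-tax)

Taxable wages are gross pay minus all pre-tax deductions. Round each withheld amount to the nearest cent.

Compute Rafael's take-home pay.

$5,255.85

457(b) deferral: $6,163.89 × 0.05 = $308.19
403(b): $6,163.89 × 0.0391 = $241.01
Pre-tax total = $308.19 + $241.01 = $549.20
Taxable wages = $6,163.89 − $549.20 = $5,614.69
City income tax: $5,614.69 × 0.015 = $84.22
Medicare tax: $6,163.89 × 0.019 = $117.11
Paid family leave insurance: $6,163.89 × 0.0138 = $85.06
Parking deduction: $72.45
Total deductions = $308.19 + $241.01 + $84.22 + $117.11 + $85.06 + $72.45 = $908.04
Net pay = $6,163.89 − $908.04 = $5,255.85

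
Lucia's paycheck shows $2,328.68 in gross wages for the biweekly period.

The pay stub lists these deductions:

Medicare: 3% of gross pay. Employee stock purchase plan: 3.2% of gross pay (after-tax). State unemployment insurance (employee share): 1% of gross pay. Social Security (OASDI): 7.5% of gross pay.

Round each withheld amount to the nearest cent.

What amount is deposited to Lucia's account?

State unemployment insurance (employee share): $2,328.68 × 0.01 = $23.29
Social Security (OASDI): $2,328.68 × 0.075 = $174.65
Medicare: $2,328.68 × 0.03 = $69.86
Employee stock purchase plan: $2,328.68 × 0.032 = $74.52
Total deductions = $23.29 + $174.65 + $69.86 + $74.52 = $342.32
Net pay = $2,328.68 − $342.32 = $1,986.36

$1,986.36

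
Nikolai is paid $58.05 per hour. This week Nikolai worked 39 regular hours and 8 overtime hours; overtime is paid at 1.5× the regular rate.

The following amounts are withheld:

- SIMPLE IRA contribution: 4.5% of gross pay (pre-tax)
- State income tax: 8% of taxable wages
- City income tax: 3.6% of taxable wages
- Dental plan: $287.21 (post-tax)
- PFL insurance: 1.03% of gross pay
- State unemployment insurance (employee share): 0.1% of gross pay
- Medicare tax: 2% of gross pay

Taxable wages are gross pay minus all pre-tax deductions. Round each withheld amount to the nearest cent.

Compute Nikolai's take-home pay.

Regular pay: 39 × $58.05 = $2,263.95
Overtime pay: 8 × $58.05 × 1.5 = $696.60
Gross pay = $2,263.95 + $696.60 = $2,960.55
SIMPLE IRA contribution: $2,960.55 × 0.045 = $133.22
Taxable wages = $2,960.55 − $133.22 = $2,827.33
City income tax: $2,827.33 × 0.036 = $101.78
State income tax: $2,827.33 × 0.08 = $226.19
PFL insurance: $2,960.55 × 0.0103 = $30.49
State unemployment insurance (employee share): $2,960.55 × 0.001 = $2.96
Medicare tax: $2,960.55 × 0.02 = $59.21
Dental plan: $287.21
Total deductions = $133.22 + $101.78 + $226.19 + $30.49 + $2.96 + $59.21 + $287.21 = $841.06
Net pay = $2,960.55 − $841.06 = $2,119.49

$2,119.49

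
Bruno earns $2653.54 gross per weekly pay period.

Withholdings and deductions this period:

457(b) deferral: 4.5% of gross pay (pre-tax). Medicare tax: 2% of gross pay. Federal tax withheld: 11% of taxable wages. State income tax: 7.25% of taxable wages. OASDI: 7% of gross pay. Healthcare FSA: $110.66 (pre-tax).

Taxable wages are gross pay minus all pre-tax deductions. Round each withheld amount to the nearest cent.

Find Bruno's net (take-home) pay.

$1742.37

457(b) deferral: $2653.54 × 0.045 = $119.41
Healthcare FSA: $110.66
Pre-tax total = $119.41 + $110.66 = $230.07
Taxable wages = $2653.54 − $230.07 = $2423.47
Federal tax withheld: $2423.47 × 0.11 = $266.58
State income tax: $2423.47 × 0.0725 = $175.70
Medicare tax: $2653.54 × 0.02 = $53.07
OASDI: $2653.54 × 0.07 = $185.75
Total deductions = $119.41 + $110.66 + $266.58 + $175.70 + $53.07 + $185.75 = $911.17
Net pay = $2653.54 − $911.17 = $1742.37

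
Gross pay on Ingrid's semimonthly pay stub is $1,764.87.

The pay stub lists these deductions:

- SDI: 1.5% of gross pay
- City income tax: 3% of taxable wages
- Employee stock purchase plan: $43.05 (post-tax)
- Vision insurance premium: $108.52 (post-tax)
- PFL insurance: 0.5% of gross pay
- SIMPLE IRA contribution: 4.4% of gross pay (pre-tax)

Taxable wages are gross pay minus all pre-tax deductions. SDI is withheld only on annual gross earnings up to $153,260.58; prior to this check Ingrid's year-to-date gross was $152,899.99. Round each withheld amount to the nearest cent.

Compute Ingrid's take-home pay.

SIMPLE IRA contribution: $1,764.87 × 0.044 = $77.65
Taxable wages = $1,764.87 − $77.65 = $1,687.22
City income tax: $1,687.22 × 0.03 = $50.62
PFL insurance: $1,764.87 × 0.005 = $8.82
SDI: only $153,260.58 − $152,899.99 = $360.59 of this check is subject → $360.59 × 0.015 = $5.41
Employee stock purchase plan: $43.05
Vision insurance premium: $108.52
Total deductions = $77.65 + $50.62 + $8.82 + $5.41 + $43.05 + $108.52 = $294.07
Net pay = $1,764.87 − $294.07 = $1,470.80

$1,470.80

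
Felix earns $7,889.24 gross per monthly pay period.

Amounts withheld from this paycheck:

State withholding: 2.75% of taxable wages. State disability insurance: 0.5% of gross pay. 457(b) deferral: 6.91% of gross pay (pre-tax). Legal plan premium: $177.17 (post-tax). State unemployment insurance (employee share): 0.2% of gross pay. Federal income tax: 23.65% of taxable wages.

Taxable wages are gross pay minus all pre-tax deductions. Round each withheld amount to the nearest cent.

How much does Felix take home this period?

457(b) deferral: $7,889.24 × 0.0691 = $545.15
Taxable wages = $7,889.24 − $545.15 = $7,344.09
State withholding: $7,344.09 × 0.0275 = $201.96
Federal income tax: $7,344.09 × 0.2365 = $1,736.88
State unemployment insurance (employee share): $7,889.24 × 0.002 = $15.78
State disability insurance: $7,889.24 × 0.005 = $39.45
Legal plan premium: $177.17
Total deductions = $545.15 + $201.96 + $1,736.88 + $15.78 + $39.45 + $177.17 = $2,716.39
Net pay = $7,889.24 − $2,716.39 = $5,172.85

$5,172.85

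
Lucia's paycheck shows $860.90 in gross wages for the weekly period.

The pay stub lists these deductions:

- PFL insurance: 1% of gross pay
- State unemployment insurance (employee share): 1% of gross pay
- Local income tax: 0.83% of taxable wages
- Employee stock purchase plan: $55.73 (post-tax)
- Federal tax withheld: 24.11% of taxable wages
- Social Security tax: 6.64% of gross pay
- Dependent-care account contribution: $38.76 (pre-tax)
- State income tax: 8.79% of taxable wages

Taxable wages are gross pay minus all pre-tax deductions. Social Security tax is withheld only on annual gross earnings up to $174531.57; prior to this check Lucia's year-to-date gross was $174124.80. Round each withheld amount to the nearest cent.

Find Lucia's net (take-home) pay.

$444.87

Dependent-care account contribution: $38.76
Taxable wages = $860.90 − $38.76 = $822.14
Federal tax withheld: $822.14 × 0.2411 = $198.22
Local income tax: $822.14 × 0.0083 = $6.82
State income tax: $822.14 × 0.0879 = $72.27
State unemployment insurance (employee share): $860.90 × 0.01 = $8.61
Social Security tax: only $174531.57 − $174124.80 = $406.77 of this check is subject → $406.77 × 0.0664 = $27.01
PFL insurance: $860.90 × 0.01 = $8.61
Employee stock purchase plan: $55.73
Total deductions = $38.76 + $198.22 + $6.82 + $72.27 + $8.61 + $27.01 + $8.61 + $55.73 = $416.03
Net pay = $860.90 − $416.03 = $444.87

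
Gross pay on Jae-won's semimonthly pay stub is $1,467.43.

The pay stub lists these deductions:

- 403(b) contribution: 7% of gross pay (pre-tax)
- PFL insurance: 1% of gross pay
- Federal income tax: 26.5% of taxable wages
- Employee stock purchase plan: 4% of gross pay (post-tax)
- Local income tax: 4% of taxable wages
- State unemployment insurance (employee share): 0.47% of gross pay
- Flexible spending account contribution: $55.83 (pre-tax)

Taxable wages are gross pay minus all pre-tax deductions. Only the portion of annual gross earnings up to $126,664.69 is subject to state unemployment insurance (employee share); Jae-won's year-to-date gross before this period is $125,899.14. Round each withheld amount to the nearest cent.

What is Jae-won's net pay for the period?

$832.70

Flexible spending account contribution: $55.83
403(b) contribution: $1,467.43 × 0.07 = $102.72
Pre-tax total = $55.83 + $102.72 = $158.55
Taxable wages = $1,467.43 − $158.55 = $1,308.88
Federal income tax: $1,308.88 × 0.265 = $346.85
Local income tax: $1,308.88 × 0.04 = $52.36
State unemployment insurance (employee share): only $126,664.69 − $125,899.14 = $765.55 of this check is subject → $765.55 × 0.0047 = $3.60
PFL insurance: $1,467.43 × 0.01 = $14.67
Employee stock purchase plan: $1,467.43 × 0.04 = $58.70
Total deductions = $55.83 + $102.72 + $346.85 + $52.36 + $3.60 + $14.67 + $58.70 = $634.73
Net pay = $1,467.43 − $634.73 = $832.70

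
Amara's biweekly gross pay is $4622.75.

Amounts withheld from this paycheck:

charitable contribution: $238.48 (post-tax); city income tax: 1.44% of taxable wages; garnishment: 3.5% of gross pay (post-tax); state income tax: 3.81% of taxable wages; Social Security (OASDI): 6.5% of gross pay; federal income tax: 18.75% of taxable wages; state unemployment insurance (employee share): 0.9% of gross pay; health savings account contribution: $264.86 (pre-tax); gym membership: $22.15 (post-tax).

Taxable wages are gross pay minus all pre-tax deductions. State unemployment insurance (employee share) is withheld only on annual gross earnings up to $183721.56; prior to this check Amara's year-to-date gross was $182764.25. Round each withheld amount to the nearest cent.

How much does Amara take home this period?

Health savings account contribution: $264.86
Taxable wages = $4622.75 − $264.86 = $4357.89
State income tax: $4357.89 × 0.0381 = $166.04
Federal income tax: $4357.89 × 0.1875 = $817.10
City income tax: $4357.89 × 0.0144 = $62.75
State unemployment insurance (employee share): only $183721.56 − $182764.25 = $957.31 of this check is subject → $957.31 × 0.009 = $8.62
Social Security (OASDI): $4622.75 × 0.065 = $300.48
Charitable contribution: $238.48
Garnishment: $4622.75 × 0.035 = $161.80
Gym membership: $22.15
Total deductions = $264.86 + $166.04 + $817.10 + $62.75 + $8.62 + $300.48 + $238.48 + $161.80 + $22.15 = $2042.28
Net pay = $4622.75 − $2042.28 = $2580.47

$2580.47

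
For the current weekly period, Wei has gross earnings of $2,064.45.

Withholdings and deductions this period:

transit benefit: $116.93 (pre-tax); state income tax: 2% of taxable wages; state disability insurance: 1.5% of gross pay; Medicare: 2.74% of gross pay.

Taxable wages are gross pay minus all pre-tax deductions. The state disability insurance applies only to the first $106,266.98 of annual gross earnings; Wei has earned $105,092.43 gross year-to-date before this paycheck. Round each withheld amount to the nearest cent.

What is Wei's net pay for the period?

Transit benefit: $116.93
Taxable wages = $2,064.45 − $116.93 = $1,947.52
State income tax: $1,947.52 × 0.02 = $38.95
State disability insurance: only $106,266.98 − $105,092.43 = $1,174.55 of this check is subject → $1,174.55 × 0.015 = $17.62
Medicare: $2,064.45 × 0.0274 = $56.57
Total deductions = $116.93 + $38.95 + $17.62 + $56.57 = $230.07
Net pay = $2,064.45 − $230.07 = $1,834.38

$1,834.38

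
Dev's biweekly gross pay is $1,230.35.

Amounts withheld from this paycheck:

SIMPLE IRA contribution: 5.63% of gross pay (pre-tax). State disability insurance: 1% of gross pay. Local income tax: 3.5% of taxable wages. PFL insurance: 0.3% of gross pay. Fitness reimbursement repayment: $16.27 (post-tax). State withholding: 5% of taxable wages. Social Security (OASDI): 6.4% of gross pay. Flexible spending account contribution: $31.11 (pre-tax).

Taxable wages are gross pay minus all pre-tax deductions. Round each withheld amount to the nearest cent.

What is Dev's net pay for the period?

$922.92

SIMPLE IRA contribution: $1,230.35 × 0.0563 = $69.27
Flexible spending account contribution: $31.11
Pre-tax total = $69.27 + $31.11 = $100.38
Taxable wages = $1,230.35 − $100.38 = $1,129.97
Local income tax: $1,129.97 × 0.035 = $39.55
State withholding: $1,129.97 × 0.05 = $56.50
State disability insurance: $1,230.35 × 0.01 = $12.30
Social Security (OASDI): $1,230.35 × 0.064 = $78.74
PFL insurance: $1,230.35 × 0.003 = $3.69
Fitness reimbursement repayment: $16.27
Total deductions = $69.27 + $31.11 + $39.55 + $56.50 + $12.30 + $78.74 + $3.69 + $16.27 = $307.43
Net pay = $1,230.35 − $307.43 = $922.92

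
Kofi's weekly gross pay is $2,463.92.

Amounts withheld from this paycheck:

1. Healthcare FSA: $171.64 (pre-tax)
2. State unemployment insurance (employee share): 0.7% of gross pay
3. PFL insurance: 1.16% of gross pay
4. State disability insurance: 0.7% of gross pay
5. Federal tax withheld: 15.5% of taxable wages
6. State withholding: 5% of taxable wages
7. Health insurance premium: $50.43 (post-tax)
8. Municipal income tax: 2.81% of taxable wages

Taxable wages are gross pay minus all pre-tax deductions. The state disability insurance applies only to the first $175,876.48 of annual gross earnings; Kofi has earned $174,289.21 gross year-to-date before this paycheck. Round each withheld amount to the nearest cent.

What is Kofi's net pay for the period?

Healthcare FSA: $171.64
Taxable wages = $2,463.92 − $171.64 = $2,292.28
Federal tax withheld: $2,292.28 × 0.155 = $355.30
Municipal income tax: $2,292.28 × 0.0281 = $64.41
State withholding: $2,292.28 × 0.05 = $114.61
State disability insurance: only $175,876.48 − $174,289.21 = $1,587.27 of this check is subject → $1,587.27 × 0.007 = $11.11
PFL insurance: $2,463.92 × 0.0116 = $28.58
State unemployment insurance (employee share): $2,463.92 × 0.007 = $17.25
Health insurance premium: $50.43
Total deductions = $171.64 + $355.30 + $64.41 + $114.61 + $11.11 + $28.58 + $17.25 + $50.43 = $813.33
Net pay = $2,463.92 − $813.33 = $1,650.59

$1,650.59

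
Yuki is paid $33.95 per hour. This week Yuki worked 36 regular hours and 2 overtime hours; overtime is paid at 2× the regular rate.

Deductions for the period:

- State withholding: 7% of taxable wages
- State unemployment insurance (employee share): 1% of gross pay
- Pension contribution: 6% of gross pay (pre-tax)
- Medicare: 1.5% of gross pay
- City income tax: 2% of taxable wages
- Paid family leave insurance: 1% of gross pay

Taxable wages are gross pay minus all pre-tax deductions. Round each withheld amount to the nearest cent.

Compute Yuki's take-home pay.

Regular pay: 36 × $33.95 = $1,222.20
Overtime pay: 2 × $33.95 × 2 = $135.80
Gross pay = $1,222.20 + $135.80 = $1,358.00
Pension contribution: $1,358.00 × 0.06 = $81.48
Taxable wages = $1,358.00 − $81.48 = $1,276.52
City income tax: $1,276.52 × 0.02 = $25.53
State withholding: $1,276.52 × 0.07 = $89.36
State unemployment insurance (employee share): $1,358.00 × 0.01 = $13.58
Paid family leave insurance: $1,358.00 × 0.01 = $13.58
Medicare: $1,358.00 × 0.015 = $20.37
Total deductions = $81.48 + $25.53 + $89.36 + $13.58 + $13.58 + $20.37 = $243.90
Net pay = $1,358.00 − $243.90 = $1,114.10

$1,114.10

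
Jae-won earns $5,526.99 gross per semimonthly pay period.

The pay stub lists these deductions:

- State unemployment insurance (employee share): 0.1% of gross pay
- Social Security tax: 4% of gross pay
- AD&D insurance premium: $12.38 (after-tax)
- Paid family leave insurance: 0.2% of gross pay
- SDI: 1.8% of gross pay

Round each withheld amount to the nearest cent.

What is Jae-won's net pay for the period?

Social Security tax: $5,526.99 × 0.04 = $221.08
SDI: $5,526.99 × 0.018 = $99.49
Paid family leave insurance: $5,526.99 × 0.002 = $11.05
State unemployment insurance (employee share): $5,526.99 × 0.001 = $5.53
AD&D insurance premium: $12.38
Total deductions = $221.08 + $99.49 + $11.05 + $5.53 + $12.38 = $349.53
Net pay = $5,526.99 − $349.53 = $5,177.46

$5,177.46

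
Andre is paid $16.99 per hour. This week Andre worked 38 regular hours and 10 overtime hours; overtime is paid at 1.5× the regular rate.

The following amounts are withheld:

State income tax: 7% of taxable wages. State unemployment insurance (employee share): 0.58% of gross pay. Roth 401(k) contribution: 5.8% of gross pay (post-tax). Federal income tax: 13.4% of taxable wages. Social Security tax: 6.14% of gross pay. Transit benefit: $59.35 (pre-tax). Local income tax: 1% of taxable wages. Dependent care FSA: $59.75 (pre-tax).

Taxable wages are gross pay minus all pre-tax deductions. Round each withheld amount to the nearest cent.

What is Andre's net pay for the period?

Regular pay: 38 × $16.99 = $645.62
Overtime pay: 10 × $16.99 × 1.5 = $254.85
Gross pay = $645.62 + $254.85 = $900.47
Transit benefit: $59.35
Dependent care FSA: $59.75
Pre-tax total = $59.35 + $59.75 = $119.10
Taxable wages = $900.47 − $119.10 = $781.37
Federal income tax: $781.37 × 0.134 = $104.70
Local income tax: $781.37 × 0.01 = $7.81
State income tax: $781.37 × 0.07 = $54.70
State unemployment insurance (employee share): $900.47 × 0.0058 = $5.22
Social Security tax: $900.47 × 0.0614 = $55.29
Roth 401(k) contribution: $900.47 × 0.058 = $52.23
Total deductions = $59.35 + $59.75 + $104.70 + $7.81 + $54.70 + $5.22 + $55.29 + $52.23 = $399.05
Net pay = $900.47 − $399.05 = $501.42

$501.42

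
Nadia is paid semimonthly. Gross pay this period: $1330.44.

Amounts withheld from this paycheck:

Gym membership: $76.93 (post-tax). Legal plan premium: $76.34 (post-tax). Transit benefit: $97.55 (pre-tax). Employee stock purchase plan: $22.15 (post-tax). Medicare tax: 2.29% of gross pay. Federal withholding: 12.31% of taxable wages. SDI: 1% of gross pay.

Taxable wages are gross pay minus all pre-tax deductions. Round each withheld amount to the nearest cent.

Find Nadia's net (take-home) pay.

$861.93

Transit benefit: $97.55
Taxable wages = $1330.44 − $97.55 = $1232.89
Federal withholding: $1232.89 × 0.1231 = $151.77
Medicare tax: $1330.44 × 0.0229 = $30.47
SDI: $1330.44 × 0.01 = $13.30
Gym membership: $76.93
Employee stock purchase plan: $22.15
Legal plan premium: $76.34
Total deductions = $97.55 + $151.77 + $30.47 + $13.30 + $76.93 + $22.15 + $76.34 = $468.51
Net pay = $1330.44 − $468.51 = $861.93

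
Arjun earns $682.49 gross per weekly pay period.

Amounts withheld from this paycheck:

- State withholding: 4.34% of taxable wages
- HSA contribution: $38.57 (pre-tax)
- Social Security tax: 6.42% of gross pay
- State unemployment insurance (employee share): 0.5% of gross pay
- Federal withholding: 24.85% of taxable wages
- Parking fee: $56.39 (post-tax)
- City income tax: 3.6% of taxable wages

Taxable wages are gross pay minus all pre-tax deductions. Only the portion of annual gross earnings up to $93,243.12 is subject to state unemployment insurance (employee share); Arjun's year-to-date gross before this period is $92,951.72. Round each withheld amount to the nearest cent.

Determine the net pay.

$331.11

HSA contribution: $38.57
Taxable wages = $682.49 − $38.57 = $643.92
State withholding: $643.92 × 0.0434 = $27.95
City income tax: $643.92 × 0.036 = $23.18
Federal withholding: $643.92 × 0.2485 = $160.01
State unemployment insurance (employee share): only $93,243.12 − $92,951.72 = $291.40 of this check is subject → $291.40 × 0.005 = $1.46
Social Security tax: $682.49 × 0.0642 = $43.82
Parking fee: $56.39
Total deductions = $38.57 + $27.95 + $23.18 + $160.01 + $1.46 + $43.82 + $56.39 = $351.38
Net pay = $682.49 − $351.38 = $331.11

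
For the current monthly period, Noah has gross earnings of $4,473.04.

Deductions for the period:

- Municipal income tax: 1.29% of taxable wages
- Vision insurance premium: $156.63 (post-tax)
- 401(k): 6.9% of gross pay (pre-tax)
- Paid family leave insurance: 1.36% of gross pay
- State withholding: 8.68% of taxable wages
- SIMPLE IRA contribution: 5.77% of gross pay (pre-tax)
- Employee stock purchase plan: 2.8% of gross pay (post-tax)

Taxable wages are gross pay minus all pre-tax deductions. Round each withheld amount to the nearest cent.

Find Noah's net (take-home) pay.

$3,174.14

401(k): $4,473.04 × 0.069 = $308.64
SIMPLE IRA contribution: $4,473.04 × 0.0577 = $258.09
Pre-tax total = $308.64 + $258.09 = $566.73
Taxable wages = $4,473.04 − $566.73 = $3,906.31
State withholding: $3,906.31 × 0.0868 = $339.07
Municipal income tax: $3,906.31 × 0.0129 = $50.39
Paid family leave insurance: $4,473.04 × 0.0136 = $60.83
Vision insurance premium: $156.63
Employee stock purchase plan: $4,473.04 × 0.028 = $125.25
Total deductions = $308.64 + $258.09 + $339.07 + $50.39 + $60.83 + $156.63 + $125.25 = $1,298.90
Net pay = $4,473.04 − $1,298.90 = $3,174.14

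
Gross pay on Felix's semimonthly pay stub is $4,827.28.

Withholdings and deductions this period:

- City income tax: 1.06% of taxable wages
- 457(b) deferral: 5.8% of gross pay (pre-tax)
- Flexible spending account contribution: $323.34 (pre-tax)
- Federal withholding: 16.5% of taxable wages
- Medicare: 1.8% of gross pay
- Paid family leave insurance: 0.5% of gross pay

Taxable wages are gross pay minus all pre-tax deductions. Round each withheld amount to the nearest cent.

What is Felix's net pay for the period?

$3,371.21

Flexible spending account contribution: $323.34
457(b) deferral: $4,827.28 × 0.058 = $279.98
Pre-tax total = $323.34 + $279.98 = $603.32
Taxable wages = $4,827.28 − $603.32 = $4,223.96
City income tax: $4,223.96 × 0.0106 = $44.77
Federal withholding: $4,223.96 × 0.165 = $696.95
Paid family leave insurance: $4,827.28 × 0.005 = $24.14
Medicare: $4,827.28 × 0.018 = $86.89
Total deductions = $323.34 + $279.98 + $44.77 + $696.95 + $24.14 + $86.89 = $1,456.07
Net pay = $4,827.28 − $1,456.07 = $3,371.21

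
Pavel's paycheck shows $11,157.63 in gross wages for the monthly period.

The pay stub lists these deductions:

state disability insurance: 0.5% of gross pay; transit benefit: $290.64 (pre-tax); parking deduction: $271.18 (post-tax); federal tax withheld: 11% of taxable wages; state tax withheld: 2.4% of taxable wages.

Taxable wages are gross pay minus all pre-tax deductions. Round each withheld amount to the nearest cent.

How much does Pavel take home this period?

$9,083.84

Transit benefit: $290.64
Taxable wages = $11,157.63 − $290.64 = $10,866.99
State tax withheld: $10,866.99 × 0.024 = $260.81
Federal tax withheld: $10,866.99 × 0.11 = $1,195.37
State disability insurance: $11,157.63 × 0.005 = $55.79
Parking deduction: $271.18
Total deductions = $290.64 + $260.81 + $1,195.37 + $55.79 + $271.18 = $2,073.79
Net pay = $11,157.63 − $2,073.79 = $9,083.84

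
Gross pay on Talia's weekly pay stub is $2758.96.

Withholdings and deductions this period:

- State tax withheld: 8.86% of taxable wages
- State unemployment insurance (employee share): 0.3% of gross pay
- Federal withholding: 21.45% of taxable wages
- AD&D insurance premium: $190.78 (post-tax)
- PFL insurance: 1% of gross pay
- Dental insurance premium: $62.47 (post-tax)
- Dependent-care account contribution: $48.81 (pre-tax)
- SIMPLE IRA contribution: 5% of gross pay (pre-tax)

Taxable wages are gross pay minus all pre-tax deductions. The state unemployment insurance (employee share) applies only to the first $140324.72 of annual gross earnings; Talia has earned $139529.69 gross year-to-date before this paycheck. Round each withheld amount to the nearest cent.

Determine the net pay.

Dependent-care account contribution: $48.81
SIMPLE IRA contribution: $2758.96 × 0.05 = $137.95
Pre-tax total = $48.81 + $137.95 = $186.76
Taxable wages = $2758.96 − $186.76 = $2572.20
State tax withheld: $2572.20 × 0.0886 = $227.90
Federal withholding: $2572.20 × 0.2145 = $551.74
PFL insurance: $2758.96 × 0.01 = $27.59
State unemployment insurance (employee share): only $140324.72 − $139529.69 = $795.03 of this check is subject → $795.03 × 0.003 = $2.39
AD&D insurance premium: $190.78
Dental insurance premium: $62.47
Total deductions = $48.81 + $137.95 + $227.90 + $551.74 + $27.59 + $2.39 + $190.78 + $62.47 = $1249.63
Net pay = $2758.96 − $1249.63 = $1509.33

$1509.33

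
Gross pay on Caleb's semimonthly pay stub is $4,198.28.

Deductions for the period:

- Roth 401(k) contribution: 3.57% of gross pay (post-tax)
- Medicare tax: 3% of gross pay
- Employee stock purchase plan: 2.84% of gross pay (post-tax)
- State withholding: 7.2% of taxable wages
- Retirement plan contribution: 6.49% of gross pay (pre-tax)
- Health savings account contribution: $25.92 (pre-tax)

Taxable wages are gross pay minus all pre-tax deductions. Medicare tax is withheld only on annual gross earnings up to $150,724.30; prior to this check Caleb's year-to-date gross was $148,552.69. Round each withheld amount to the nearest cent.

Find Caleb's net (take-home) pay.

$3,284.84

Health savings account contribution: $25.92
Retirement plan contribution: $4,198.28 × 0.0649 = $272.47
Pre-tax total = $25.92 + $272.47 = $298.39
Taxable wages = $4,198.28 − $298.39 = $3,899.89
State withholding: $3,899.89 × 0.072 = $280.79
Medicare tax: only $150,724.30 − $148,552.69 = $2,171.61 of this check is subject → $2,171.61 × 0.03 = $65.15
Roth 401(k) contribution: $4,198.28 × 0.0357 = $149.88
Employee stock purchase plan: $4,198.28 × 0.0284 = $119.23
Total deductions = $25.92 + $272.47 + $280.79 + $65.15 + $149.88 + $119.23 = $913.44
Net pay = $4,198.28 − $913.44 = $3,284.84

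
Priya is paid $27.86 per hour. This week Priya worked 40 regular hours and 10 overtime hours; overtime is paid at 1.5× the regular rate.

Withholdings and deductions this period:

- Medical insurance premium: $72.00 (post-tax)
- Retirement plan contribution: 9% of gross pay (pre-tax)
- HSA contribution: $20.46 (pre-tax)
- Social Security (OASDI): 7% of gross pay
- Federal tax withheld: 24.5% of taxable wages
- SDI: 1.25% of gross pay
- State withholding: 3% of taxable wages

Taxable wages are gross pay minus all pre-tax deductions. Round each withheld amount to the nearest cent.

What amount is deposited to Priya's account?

$797.69

Regular pay: 40 × $27.86 = $1,114.40
Overtime pay: 10 × $27.86 × 1.5 = $417.90
Gross pay = $1,114.40 + $417.90 = $1,532.30
Retirement plan contribution: $1,532.30 × 0.09 = $137.91
HSA contribution: $20.46
Pre-tax total = $137.91 + $20.46 = $158.37
Taxable wages = $1,532.30 − $158.37 = $1,373.93
Federal tax withheld: $1,373.93 × 0.245 = $336.61
State withholding: $1,373.93 × 0.03 = $41.22
Social Security (OASDI): $1,532.30 × 0.07 = $107.26
SDI: $1,532.30 × 0.0125 = $19.15
Medical insurance premium: $72.00
Total deductions = $137.91 + $20.46 + $336.61 + $41.22 + $107.26 + $19.15 + $72.00 = $734.61
Net pay = $1,532.30 − $734.61 = $797.69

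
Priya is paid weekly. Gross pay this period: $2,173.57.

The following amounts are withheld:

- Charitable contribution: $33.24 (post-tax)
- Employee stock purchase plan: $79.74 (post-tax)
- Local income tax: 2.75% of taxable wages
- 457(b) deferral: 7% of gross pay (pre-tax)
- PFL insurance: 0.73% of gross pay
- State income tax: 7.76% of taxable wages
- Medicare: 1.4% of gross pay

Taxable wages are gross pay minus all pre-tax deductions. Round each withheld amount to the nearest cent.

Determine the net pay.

$1,649.69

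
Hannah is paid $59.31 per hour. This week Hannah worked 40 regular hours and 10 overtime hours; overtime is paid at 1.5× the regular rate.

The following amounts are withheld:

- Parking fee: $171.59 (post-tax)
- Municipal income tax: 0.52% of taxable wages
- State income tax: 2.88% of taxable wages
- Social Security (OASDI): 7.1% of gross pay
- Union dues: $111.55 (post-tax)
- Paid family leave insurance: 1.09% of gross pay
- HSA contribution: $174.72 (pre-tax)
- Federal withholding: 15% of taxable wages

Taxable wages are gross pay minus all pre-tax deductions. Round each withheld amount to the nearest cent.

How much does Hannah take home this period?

Regular pay: 40 × $59.31 = $2372.40
Overtime pay: 10 × $59.31 × 1.5 = $889.65
Gross pay = $2372.40 + $889.65 = $3262.05
HSA contribution: $174.72
Taxable wages = $3262.05 − $174.72 = $3087.33
Federal withholding: $3087.33 × 0.15 = $463.10
Municipal income tax: $3087.33 × 0.0052 = $16.05
State income tax: $3087.33 × 0.0288 = $88.92
Paid family leave insurance: $3262.05 × 0.0109 = $35.56
Social Security (OASDI): $3262.05 × 0.071 = $231.61
Parking fee: $171.59
Union dues: $111.55
Total deductions = $174.72 + $463.10 + $16.05 + $88.92 + $35.56 + $231.61 + $171.59 + $111.55 = $1293.10
Net pay = $3262.05 − $1293.10 = $1968.95

$1968.95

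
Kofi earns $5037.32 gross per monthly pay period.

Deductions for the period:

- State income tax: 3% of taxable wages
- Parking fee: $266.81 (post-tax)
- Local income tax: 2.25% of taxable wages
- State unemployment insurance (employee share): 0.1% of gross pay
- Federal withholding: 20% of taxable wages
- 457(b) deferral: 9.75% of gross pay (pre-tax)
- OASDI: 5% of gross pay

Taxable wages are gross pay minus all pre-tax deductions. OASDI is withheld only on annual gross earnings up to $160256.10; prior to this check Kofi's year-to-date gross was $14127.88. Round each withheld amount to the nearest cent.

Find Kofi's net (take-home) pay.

$2874.54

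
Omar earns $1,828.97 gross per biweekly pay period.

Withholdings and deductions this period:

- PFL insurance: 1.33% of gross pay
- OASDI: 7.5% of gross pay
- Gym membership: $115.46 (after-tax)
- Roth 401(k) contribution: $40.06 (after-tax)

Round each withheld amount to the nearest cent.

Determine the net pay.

PFL insurance: $1,828.97 × 0.0133 = $24.33
OASDI: $1,828.97 × 0.075 = $137.17
Gym membership: $115.46
Roth 401(k) contribution: $40.06
Total deductions = $24.33 + $137.17 + $115.46 + $40.06 = $317.02
Net pay = $1,828.97 − $317.02 = $1,511.95

$1,511.95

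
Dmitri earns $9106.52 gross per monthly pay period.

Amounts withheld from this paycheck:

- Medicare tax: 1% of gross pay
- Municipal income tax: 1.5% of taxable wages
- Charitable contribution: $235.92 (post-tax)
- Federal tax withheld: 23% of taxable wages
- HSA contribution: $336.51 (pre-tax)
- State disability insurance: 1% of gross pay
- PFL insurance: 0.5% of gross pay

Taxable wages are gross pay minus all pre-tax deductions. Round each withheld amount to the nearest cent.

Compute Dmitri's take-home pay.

$6157.77

HSA contribution: $336.51
Taxable wages = $9106.52 − $336.51 = $8770.01
Municipal income tax: $8770.01 × 0.015 = $131.55
Federal tax withheld: $8770.01 × 0.23 = $2017.10
PFL insurance: $9106.52 × 0.005 = $45.53
State disability insurance: $9106.52 × 0.01 = $91.07
Medicare tax: $9106.52 × 0.01 = $91.07
Charitable contribution: $235.92
Total deductions = $336.51 + $131.55 + $2017.10 + $45.53 + $91.07 + $91.07 + $235.92 = $2948.75
Net pay = $9106.52 − $2948.75 = $6157.77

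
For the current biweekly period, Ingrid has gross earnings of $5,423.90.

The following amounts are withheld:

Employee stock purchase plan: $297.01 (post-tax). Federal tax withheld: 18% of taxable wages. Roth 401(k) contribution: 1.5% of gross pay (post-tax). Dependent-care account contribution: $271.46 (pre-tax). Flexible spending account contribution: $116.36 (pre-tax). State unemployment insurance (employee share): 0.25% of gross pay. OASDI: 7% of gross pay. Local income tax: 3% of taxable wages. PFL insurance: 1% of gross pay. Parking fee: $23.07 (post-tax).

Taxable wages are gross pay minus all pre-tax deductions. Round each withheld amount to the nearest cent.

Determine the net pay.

$3,129.60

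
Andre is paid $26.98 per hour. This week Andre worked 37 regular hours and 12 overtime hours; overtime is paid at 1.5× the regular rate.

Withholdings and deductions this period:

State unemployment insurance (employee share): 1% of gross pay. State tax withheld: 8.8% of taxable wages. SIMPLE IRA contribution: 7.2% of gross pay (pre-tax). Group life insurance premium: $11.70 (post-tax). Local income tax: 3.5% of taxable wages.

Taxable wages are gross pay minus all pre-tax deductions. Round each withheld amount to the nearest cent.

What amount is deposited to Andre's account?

$1,181.14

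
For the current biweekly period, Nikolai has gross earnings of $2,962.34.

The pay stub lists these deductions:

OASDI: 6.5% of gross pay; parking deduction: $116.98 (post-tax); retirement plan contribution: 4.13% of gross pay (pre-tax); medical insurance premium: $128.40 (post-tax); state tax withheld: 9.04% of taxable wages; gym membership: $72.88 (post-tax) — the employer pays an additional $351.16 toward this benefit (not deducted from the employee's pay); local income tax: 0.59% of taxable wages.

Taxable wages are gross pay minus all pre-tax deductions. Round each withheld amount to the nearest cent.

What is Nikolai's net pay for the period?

$2,055.69

Retirement plan contribution: $2,962.34 × 0.0413 = $122.34
Taxable wages = $2,962.34 − $122.34 = $2,840.00
State tax withheld: $2,840.00 × 0.0904 = $256.74
Local income tax: $2,840.00 × 0.0059 = $16.76
OASDI: $2,962.34 × 0.065 = $192.55
Parking deduction: $116.98
Medical insurance premium: $128.40
Gym membership: $72.88
(Employer's $351.16 toward gym membership is not withheld from the employee.)
Total deductions = $122.34 + $256.74 + $16.76 + $192.55 + $116.98 + $128.40 + $72.88 = $906.65
Net pay = $2,962.34 − $906.65 = $2,055.69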